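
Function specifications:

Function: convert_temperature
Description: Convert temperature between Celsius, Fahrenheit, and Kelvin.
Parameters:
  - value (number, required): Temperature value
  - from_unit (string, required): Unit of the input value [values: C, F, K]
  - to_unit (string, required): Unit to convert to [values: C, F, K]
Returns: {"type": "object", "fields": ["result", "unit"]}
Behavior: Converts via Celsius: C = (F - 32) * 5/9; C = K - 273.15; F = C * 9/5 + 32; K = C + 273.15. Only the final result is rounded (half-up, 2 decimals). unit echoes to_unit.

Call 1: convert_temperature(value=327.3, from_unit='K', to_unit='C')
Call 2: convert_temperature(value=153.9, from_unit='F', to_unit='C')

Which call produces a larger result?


Call 1:
  To C: 327.3 - 273.15 = 54.15
  Target is C: 54.15
  Round to 2 decimals: 54.15
  -> 54.15 C
Call 2:
  To C: (153.9 - 32) * 5/9 = 67.722222
  Target is C: 67.722222
  Round to 2 decimals: 67.72
  -> 67.72 C
Call 2 (67.72 C)


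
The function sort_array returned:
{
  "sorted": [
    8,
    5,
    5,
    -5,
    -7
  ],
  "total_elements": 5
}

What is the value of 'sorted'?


[8, 5, 5, -5, -7]


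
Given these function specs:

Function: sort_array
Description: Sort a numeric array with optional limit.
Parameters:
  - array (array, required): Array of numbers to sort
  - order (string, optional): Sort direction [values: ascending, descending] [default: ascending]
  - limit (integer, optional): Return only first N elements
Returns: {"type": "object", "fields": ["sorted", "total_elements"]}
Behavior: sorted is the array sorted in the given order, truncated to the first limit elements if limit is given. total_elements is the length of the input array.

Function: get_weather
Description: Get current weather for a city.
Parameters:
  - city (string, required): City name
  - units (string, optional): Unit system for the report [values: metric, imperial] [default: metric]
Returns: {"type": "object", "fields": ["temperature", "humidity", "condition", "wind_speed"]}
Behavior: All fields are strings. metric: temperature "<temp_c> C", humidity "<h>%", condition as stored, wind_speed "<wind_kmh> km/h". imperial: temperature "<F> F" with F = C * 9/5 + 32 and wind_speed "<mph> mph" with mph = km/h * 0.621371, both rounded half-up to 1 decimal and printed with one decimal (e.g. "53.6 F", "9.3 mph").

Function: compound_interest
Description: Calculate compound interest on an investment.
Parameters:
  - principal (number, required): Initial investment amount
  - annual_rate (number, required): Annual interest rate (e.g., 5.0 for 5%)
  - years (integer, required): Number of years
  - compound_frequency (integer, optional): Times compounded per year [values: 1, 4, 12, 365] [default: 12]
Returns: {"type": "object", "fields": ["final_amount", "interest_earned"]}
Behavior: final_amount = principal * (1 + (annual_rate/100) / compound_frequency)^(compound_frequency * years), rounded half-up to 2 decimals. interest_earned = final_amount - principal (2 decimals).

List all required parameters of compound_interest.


Parameters of compound_interest and their required/optional flag:
  principal: required
  annual_rate: required
  years: required
  compound_frequency: optional
annual_rate, principal, years


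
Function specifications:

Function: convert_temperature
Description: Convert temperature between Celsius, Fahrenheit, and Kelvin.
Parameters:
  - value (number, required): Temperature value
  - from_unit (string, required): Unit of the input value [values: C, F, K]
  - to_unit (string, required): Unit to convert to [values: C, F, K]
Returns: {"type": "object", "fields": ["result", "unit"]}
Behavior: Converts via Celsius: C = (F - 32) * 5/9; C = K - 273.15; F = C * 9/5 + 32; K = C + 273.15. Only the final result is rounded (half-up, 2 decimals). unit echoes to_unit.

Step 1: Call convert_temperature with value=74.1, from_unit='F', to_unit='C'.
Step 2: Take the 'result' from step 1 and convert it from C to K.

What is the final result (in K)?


Step 1: convert_temperature(value=74.1, from_unit=F, to_unit=C)
  To C: (74.1 - 32) * 5/9 = 23.388889
  Target is C: 23.388889
  Round to 2 decimals: 23.39
  -> result = 23.39 C
Step 2: convert_temperature(value=23.39, from_unit=C, to_unit=K)
  Input already in C: 23.39
  To K: 23.39 + 273.15 = 296.54
  Round to 2 decimals: 296.54
  -> result = 296.54 K
296.54 K


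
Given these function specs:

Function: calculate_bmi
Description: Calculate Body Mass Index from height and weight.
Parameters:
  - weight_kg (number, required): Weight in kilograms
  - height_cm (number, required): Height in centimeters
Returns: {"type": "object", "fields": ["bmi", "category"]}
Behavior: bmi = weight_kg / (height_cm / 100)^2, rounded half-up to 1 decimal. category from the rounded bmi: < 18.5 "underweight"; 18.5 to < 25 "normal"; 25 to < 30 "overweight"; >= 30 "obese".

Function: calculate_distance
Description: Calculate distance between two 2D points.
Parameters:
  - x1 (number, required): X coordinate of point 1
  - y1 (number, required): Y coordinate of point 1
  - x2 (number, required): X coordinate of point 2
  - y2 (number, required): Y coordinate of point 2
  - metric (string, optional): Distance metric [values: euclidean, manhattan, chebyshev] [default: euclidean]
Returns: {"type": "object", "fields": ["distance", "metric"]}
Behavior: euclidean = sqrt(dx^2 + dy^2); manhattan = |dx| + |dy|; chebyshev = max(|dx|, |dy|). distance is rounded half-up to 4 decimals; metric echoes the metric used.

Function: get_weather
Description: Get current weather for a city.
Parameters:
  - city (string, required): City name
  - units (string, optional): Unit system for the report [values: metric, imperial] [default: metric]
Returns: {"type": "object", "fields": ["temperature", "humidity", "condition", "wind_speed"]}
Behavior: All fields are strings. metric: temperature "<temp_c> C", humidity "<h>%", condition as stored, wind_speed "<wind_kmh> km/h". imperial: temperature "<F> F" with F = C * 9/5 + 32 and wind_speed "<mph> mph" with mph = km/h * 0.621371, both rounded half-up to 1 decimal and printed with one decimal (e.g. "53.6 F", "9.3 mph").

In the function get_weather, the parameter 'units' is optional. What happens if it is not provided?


The get_weather spec declares:
  - units (string, optional): Unit system for the report [values: metric, imperial] [default: metric]
It defaults to metric


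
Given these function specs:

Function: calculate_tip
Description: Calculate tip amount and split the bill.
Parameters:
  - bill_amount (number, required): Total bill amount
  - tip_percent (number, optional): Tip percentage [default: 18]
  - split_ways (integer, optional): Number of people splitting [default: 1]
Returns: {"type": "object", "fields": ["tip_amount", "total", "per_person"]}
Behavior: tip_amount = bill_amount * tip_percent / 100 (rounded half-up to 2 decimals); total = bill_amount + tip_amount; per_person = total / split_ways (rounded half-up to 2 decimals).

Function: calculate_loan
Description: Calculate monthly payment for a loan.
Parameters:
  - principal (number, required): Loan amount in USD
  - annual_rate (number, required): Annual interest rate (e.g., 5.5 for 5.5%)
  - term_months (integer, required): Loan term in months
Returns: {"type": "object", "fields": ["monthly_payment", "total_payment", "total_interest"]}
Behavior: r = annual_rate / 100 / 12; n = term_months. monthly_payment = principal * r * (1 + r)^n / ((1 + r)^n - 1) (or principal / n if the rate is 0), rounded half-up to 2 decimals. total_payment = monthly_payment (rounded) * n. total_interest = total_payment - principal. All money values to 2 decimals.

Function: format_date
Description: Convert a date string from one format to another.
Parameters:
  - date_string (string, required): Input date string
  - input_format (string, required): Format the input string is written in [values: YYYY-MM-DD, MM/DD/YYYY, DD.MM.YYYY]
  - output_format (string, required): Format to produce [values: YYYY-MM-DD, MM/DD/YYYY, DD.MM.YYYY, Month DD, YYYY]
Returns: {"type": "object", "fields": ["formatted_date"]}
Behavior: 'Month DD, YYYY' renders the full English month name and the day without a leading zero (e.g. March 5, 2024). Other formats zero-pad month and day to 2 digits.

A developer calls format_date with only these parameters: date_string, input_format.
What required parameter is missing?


Required parameters: date_string, input_format, output_format
Provided: date_string, input_format
Missing: output_format
output_format


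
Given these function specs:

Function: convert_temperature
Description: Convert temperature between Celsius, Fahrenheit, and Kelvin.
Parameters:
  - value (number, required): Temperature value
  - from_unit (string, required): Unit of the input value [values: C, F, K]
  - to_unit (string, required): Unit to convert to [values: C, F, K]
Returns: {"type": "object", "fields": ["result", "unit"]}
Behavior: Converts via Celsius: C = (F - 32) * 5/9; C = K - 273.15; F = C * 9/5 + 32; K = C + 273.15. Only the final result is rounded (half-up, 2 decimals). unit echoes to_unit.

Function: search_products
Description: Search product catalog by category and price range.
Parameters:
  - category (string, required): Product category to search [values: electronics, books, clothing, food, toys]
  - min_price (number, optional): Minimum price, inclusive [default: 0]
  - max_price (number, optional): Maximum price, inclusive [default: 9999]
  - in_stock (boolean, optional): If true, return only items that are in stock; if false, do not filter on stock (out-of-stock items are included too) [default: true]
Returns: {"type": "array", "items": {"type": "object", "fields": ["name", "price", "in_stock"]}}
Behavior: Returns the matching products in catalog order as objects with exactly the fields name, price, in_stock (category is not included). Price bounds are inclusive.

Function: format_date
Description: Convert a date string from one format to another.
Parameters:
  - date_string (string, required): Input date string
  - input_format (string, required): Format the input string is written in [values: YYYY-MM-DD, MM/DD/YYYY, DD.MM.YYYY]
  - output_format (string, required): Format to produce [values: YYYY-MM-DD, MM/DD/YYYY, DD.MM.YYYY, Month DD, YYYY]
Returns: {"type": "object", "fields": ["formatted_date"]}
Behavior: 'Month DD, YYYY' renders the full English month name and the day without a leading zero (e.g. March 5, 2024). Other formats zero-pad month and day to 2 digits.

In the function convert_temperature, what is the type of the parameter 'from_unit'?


The convert_temperature spec declares:
  - from_unit (string, required): Unit of the input value [values: C, F, K]
Type:
string


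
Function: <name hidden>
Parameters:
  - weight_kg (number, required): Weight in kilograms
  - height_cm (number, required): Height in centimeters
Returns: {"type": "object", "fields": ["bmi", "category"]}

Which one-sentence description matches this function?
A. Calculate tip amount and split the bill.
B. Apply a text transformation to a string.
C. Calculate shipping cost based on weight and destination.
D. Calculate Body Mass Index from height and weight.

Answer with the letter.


Parameters weight_kg, height_cm and return ["bmi", "category"] fit: Calculate Body Mass Index from height and weight.
D


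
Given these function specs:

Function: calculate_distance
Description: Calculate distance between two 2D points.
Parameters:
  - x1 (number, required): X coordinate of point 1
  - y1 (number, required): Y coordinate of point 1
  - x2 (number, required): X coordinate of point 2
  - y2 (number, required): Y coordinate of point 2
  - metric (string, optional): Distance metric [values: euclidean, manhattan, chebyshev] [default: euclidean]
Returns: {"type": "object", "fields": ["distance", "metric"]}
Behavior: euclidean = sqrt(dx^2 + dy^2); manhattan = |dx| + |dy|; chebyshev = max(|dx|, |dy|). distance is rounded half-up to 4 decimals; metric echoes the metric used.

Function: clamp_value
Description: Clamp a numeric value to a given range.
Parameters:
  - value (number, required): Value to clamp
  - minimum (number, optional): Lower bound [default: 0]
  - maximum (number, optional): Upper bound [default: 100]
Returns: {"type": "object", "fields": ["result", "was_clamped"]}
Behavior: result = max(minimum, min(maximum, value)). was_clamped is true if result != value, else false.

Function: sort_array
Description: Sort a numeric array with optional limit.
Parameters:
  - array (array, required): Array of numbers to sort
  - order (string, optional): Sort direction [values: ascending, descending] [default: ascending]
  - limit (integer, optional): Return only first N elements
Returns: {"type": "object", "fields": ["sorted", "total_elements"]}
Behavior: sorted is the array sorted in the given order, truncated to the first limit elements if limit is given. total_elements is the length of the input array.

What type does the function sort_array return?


The sort_array spec declares Returns: {"type": "object", "fields": ["sorted", "total_elements"]}
Type:
object


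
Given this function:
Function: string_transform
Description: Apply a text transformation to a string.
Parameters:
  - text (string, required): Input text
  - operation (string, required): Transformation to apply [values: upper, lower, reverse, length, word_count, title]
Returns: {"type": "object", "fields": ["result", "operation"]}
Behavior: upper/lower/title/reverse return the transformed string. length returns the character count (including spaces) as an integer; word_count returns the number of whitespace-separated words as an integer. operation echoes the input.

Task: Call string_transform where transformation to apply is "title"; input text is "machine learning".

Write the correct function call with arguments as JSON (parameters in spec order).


Mapping each described value to its parameter name:
  'Transformation to apply' -> operation = "title"
  'Input text' -> text = "machine learning"
string_transform({"text": "machine learning", "operation": "title"})


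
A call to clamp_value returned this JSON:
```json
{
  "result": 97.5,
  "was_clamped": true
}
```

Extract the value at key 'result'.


97.5


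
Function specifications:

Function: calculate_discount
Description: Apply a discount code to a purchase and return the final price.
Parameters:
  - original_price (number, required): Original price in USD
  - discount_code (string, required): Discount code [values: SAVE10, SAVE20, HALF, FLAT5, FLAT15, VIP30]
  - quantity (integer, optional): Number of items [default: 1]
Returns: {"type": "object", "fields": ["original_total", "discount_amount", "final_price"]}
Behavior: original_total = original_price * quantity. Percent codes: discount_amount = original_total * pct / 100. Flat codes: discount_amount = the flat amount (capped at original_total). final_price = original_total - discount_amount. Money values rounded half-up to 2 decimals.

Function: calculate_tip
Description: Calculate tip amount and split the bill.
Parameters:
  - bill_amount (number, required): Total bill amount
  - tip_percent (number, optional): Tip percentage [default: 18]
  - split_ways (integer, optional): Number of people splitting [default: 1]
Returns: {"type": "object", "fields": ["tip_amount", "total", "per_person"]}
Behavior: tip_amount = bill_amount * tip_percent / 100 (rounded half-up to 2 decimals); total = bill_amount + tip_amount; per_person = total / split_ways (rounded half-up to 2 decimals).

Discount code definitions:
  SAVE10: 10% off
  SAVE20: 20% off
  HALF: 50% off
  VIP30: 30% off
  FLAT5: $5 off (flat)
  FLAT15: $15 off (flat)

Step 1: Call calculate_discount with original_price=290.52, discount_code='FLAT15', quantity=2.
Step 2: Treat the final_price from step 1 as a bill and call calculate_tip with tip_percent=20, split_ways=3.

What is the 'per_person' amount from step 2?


Step 1: calculate_discount(original_price=290.52, discount_code=FLAT15, quantity=2)
  original_total = 290.52 * 2 = 581.04
  FLAT15 = $15 flat: discount_amount = min(15.00, 581.04) = 15.00
  final_price = 581.04 - 15.00 = 566.04
  -> final_price = 566.04
Step 2: calculate_tip(bill_amount=566.04, tip_percent=20, split_ways=3)
  tip_amount = 566.04 * 20/100 = 113.208 -> 113.21
  total = 566.04 + 113.21 = 679.25
  per_person = 679.25 / 3 = 226.416667 -> 226.42
  -> per_person = 226.42
$226.42


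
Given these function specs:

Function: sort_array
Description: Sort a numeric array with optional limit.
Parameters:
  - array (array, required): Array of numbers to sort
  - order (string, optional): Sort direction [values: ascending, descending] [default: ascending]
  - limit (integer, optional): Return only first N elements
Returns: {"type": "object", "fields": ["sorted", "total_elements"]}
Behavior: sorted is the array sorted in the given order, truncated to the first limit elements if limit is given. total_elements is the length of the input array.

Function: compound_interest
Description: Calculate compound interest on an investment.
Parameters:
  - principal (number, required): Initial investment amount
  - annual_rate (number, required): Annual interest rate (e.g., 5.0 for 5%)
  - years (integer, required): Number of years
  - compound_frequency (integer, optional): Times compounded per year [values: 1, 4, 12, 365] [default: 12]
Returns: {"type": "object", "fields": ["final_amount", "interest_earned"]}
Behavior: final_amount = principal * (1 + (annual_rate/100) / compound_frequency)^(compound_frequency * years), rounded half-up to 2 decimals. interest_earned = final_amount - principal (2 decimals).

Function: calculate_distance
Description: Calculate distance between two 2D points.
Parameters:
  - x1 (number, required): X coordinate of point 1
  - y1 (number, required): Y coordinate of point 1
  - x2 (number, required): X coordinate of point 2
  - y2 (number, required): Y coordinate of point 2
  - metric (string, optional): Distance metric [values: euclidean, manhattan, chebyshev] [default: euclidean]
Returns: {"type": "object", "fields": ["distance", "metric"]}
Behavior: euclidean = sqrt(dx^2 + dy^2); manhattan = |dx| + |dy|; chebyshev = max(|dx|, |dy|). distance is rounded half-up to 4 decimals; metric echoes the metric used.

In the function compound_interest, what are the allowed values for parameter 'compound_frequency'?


The compound_interest spec declares:
  - compound_frequency (integer, optional): Times compounded per year [values: 1, 4, 12, 365] [default: 12]
Allowed values:
1, 4, 12, 365


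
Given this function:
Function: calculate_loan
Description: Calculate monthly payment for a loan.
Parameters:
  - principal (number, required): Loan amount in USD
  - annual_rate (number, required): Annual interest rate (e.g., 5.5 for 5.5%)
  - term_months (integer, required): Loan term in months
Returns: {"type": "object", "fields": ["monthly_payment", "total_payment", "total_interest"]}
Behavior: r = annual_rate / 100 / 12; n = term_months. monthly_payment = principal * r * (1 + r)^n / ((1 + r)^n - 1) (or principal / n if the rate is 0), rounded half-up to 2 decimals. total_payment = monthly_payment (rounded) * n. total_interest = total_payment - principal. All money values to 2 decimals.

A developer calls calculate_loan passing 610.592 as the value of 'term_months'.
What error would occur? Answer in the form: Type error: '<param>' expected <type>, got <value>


Spec: 'term_months' is declared as integer; 610.592 is a non-integer number.
Type error: 'term_months' expected integer, got 610.592


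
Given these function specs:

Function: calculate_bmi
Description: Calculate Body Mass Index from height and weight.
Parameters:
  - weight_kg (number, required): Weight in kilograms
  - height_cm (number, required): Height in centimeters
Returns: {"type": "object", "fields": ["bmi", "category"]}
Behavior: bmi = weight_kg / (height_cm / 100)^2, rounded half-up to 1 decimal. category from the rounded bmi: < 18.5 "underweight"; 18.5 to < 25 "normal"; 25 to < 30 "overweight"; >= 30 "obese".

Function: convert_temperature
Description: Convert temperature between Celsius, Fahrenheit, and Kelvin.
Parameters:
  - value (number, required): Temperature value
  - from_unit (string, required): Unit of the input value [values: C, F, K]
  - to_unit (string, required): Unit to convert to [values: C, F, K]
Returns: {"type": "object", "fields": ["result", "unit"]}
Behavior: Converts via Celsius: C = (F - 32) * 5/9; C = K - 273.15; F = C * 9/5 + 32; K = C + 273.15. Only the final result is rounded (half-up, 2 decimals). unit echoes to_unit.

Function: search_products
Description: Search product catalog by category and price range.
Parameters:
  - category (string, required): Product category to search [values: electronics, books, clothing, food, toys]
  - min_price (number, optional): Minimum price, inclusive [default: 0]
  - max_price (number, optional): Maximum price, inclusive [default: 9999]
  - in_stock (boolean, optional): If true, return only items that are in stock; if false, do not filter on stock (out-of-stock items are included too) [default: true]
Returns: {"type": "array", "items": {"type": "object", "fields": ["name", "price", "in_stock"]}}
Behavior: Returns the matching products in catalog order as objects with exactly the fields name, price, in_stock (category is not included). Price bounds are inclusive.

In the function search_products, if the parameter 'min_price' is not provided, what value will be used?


The search_products spec declares:
  - min_price (number, optional): Minimum price, inclusive [default: 0]
Default:
0


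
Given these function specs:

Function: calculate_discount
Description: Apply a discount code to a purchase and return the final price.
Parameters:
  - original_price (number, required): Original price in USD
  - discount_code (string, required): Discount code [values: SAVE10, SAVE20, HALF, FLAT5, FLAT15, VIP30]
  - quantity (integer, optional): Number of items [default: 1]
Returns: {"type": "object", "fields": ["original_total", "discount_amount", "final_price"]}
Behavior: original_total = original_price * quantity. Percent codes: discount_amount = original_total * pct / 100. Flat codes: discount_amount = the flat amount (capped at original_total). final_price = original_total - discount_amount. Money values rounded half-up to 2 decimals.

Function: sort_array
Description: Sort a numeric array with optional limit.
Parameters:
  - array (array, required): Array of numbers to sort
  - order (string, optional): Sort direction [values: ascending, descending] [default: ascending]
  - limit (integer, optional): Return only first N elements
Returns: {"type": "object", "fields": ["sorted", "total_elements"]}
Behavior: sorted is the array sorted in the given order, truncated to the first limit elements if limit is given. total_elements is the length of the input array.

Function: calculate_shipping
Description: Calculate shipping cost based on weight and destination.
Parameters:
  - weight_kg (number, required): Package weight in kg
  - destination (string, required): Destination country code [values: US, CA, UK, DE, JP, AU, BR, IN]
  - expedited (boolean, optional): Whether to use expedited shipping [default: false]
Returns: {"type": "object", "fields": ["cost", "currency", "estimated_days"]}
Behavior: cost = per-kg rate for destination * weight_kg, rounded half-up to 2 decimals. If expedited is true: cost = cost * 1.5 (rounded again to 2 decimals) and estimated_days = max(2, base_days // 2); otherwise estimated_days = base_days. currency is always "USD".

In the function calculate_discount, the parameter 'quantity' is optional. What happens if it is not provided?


The calculate_discount spec declares:
  - quantity (integer, optional): Number of items [default: 1]
It defaults to 1


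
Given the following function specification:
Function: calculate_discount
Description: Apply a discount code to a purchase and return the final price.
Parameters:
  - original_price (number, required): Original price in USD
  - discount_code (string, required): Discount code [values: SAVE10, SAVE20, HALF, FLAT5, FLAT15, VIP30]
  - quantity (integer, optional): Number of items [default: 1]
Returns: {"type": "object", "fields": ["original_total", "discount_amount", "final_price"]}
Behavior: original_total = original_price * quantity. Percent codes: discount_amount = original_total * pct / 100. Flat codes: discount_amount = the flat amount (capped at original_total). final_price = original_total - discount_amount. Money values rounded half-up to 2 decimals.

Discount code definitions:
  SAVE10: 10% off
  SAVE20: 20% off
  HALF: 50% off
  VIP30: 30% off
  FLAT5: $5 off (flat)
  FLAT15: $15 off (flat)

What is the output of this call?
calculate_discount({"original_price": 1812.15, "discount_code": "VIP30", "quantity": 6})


original_total = 1812.15 * 6 = 10872.90
VIP30 = 30% off: discount_amount = 10872.90 * 30/100 = 3261.87 -> 3261.87
final_price = 10872.90 - 3261.87 = 7611.03
Output:
{"original_total": 10872.9, "discount_amount": 3261.87, "final_price": 7611.03}


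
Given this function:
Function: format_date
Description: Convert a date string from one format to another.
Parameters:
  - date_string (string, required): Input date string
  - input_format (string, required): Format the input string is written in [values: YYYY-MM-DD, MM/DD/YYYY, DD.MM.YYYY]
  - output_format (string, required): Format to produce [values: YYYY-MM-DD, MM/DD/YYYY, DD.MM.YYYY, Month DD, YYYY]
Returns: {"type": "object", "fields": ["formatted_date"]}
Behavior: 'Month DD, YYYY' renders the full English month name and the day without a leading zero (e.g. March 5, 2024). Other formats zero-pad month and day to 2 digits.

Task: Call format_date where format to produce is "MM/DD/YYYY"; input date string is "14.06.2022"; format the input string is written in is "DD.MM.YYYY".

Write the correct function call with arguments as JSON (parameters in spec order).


Mapping each described value to its parameter name:
  'Format to produce' -> output_format = "MM/DD/YYYY"
  'Input date string' -> date_string = "14.06.2022"
  'Format the input string is written in' -> input_format = "DD.MM.YYYY"
format_date({"date_string": "14.06.2022", "input_format": "DD.MM.YYYY", "output_format": "MM/DD/YYYY"})


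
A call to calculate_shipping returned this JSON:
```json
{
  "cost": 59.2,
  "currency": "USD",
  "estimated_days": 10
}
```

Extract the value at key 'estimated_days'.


10


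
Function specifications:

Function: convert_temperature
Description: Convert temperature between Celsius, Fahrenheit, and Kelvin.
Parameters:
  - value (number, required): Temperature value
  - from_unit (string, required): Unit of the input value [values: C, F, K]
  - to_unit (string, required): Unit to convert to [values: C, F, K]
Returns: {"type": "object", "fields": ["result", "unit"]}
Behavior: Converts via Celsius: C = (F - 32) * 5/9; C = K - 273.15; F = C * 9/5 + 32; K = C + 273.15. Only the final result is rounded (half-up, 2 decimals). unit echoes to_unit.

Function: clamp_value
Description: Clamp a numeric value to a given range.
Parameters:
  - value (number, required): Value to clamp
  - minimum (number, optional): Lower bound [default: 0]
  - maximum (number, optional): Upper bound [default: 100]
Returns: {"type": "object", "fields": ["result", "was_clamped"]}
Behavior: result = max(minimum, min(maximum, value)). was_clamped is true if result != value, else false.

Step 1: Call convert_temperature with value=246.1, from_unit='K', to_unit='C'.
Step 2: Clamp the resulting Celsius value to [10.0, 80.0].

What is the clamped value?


Step 1: convert_temperature(value=246.1, from_unit=K, to_unit=C)
  To C: 246.1 - 273.15 = -27.05
  Target is C: -27.05
  Round to 2 decimals: -27.05
  -> result = -27.05 C
Step 2: clamp_value(value=-27.05, minimum=10.0, maximum=80.0)
  result = max(10.0, min(80.0, -27.05)) = max(10.0, -27.05) = 10.0
  was_clamped = (10.0 != -27.05) = true
  -> result = 10.0
10.0


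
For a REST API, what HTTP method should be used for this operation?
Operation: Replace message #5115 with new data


GET = read, POST = create, PUT = update/replace, DELETE = remove
This operation is an update/replace.
PUT


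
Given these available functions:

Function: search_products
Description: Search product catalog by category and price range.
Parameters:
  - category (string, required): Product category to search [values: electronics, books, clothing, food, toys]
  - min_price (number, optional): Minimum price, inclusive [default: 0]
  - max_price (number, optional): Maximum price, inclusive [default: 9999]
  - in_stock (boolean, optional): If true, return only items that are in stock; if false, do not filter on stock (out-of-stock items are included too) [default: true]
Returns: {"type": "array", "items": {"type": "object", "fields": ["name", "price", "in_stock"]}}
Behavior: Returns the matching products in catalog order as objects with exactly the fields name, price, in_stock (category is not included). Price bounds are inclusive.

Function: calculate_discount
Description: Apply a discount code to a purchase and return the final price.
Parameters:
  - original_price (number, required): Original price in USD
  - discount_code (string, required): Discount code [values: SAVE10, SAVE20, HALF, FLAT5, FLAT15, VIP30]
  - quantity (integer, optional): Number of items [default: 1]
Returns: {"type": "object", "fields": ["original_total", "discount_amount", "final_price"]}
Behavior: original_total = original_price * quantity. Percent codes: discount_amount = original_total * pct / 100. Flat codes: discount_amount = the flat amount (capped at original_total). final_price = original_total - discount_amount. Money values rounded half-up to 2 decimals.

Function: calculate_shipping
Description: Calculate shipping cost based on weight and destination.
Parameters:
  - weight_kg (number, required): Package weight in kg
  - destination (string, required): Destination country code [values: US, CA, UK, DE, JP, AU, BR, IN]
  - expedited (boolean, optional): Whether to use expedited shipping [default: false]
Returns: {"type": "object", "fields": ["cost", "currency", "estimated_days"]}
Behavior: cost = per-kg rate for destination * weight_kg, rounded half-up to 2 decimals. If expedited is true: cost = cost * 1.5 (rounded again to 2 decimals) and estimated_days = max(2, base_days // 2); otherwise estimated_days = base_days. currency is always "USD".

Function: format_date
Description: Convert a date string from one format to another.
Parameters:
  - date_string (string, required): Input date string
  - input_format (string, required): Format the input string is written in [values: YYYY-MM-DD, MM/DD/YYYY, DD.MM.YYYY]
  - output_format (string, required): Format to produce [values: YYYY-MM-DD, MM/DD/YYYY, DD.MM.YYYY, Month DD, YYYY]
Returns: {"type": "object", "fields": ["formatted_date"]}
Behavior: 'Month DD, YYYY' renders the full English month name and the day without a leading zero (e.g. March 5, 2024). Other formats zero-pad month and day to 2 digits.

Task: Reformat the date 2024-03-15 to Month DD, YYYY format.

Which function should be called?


The task needs a function whose description is: Convert a date string from one format to another.
format_date


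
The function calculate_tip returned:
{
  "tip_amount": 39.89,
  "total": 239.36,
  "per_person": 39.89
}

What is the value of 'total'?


239.36


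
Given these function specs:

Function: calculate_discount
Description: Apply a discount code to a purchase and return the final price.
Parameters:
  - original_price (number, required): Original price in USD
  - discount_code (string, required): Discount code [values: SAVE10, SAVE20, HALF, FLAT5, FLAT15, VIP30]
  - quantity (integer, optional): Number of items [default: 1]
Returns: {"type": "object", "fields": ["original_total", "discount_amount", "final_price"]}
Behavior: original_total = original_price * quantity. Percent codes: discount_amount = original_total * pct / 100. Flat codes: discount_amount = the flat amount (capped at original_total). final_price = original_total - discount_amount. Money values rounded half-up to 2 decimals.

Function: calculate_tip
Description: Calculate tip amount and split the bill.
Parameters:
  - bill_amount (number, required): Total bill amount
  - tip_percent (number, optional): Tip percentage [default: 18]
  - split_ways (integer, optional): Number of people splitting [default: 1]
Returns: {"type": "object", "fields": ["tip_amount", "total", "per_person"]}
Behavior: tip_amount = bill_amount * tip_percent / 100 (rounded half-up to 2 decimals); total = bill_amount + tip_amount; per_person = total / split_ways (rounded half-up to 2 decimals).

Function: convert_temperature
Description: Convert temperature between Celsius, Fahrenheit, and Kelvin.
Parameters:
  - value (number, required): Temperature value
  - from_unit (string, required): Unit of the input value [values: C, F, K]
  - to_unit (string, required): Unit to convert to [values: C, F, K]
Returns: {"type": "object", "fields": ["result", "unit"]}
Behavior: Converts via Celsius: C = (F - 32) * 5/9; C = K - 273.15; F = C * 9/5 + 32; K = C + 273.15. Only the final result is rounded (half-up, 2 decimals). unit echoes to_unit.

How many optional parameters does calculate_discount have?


Parameters of calculate_discount: original_price (required), discount_code (required), quantity (optional)
Optional count:
1


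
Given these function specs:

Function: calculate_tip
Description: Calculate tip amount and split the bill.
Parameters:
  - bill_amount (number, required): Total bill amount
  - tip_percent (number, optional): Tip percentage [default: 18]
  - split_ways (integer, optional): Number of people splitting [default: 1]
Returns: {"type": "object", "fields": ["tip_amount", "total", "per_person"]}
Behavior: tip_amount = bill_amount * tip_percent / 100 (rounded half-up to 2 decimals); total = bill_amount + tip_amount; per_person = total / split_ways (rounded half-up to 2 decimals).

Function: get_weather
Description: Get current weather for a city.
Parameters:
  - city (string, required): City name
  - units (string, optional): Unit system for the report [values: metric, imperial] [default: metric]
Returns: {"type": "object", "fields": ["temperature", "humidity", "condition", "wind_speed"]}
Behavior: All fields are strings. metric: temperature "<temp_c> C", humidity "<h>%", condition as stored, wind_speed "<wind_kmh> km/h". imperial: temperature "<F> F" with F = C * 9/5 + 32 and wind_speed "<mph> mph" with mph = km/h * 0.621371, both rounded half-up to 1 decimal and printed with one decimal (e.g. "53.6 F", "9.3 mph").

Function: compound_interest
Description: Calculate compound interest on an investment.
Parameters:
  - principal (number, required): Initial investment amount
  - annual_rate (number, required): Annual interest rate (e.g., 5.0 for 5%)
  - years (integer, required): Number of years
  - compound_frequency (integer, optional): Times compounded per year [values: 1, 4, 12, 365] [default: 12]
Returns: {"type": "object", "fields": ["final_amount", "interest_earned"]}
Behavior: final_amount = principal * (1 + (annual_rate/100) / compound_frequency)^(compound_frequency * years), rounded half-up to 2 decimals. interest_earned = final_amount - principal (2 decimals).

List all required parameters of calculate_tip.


Parameters of calculate_tip and their required/optional flag:
  bill_amount: required
  tip_percent: optional
  split_ways: optional
bill_amount


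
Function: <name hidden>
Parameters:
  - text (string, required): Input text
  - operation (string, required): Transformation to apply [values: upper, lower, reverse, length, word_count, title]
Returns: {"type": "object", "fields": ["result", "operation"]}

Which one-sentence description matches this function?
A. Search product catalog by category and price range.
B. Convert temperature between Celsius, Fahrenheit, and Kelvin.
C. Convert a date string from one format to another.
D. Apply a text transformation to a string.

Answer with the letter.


Parameters text, operation and return ["result", "operation"] fit: Apply a text transformation to a string.
D


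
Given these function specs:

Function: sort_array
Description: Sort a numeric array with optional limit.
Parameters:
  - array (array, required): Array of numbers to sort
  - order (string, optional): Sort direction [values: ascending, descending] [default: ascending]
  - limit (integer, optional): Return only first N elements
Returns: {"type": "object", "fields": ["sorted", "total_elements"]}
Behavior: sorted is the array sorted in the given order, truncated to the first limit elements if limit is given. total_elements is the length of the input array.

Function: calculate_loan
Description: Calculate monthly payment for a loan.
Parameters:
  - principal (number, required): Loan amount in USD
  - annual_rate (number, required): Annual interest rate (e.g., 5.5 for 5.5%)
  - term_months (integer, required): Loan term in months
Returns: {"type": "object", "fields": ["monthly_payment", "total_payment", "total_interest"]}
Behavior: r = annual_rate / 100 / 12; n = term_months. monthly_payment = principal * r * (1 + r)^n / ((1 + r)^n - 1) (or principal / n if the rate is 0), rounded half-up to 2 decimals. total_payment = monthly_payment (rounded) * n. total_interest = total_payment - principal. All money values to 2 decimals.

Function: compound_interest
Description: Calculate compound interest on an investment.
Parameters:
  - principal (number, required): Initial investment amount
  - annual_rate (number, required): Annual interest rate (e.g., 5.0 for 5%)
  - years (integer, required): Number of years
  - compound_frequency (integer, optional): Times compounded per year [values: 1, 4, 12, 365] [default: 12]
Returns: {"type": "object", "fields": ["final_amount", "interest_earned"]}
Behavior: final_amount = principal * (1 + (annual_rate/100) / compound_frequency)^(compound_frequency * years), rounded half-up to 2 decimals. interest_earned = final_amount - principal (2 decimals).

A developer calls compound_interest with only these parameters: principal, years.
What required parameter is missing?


Required parameters: principal, annual_rate, years
Provided: principal, years
Missing: annual_rate
annual_rate


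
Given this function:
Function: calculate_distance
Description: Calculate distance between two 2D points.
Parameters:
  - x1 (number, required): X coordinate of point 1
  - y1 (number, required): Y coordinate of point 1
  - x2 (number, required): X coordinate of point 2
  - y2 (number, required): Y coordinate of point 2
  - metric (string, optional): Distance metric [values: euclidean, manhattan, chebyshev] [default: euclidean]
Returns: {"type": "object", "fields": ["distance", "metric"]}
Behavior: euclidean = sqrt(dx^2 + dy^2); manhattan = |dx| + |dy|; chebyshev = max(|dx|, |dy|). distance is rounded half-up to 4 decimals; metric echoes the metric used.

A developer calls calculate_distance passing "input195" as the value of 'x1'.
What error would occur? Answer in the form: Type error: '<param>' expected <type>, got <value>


Spec: 'x1' is declared as number; "input195" is a string.
Type error: 'x1' expected number, got "input195"


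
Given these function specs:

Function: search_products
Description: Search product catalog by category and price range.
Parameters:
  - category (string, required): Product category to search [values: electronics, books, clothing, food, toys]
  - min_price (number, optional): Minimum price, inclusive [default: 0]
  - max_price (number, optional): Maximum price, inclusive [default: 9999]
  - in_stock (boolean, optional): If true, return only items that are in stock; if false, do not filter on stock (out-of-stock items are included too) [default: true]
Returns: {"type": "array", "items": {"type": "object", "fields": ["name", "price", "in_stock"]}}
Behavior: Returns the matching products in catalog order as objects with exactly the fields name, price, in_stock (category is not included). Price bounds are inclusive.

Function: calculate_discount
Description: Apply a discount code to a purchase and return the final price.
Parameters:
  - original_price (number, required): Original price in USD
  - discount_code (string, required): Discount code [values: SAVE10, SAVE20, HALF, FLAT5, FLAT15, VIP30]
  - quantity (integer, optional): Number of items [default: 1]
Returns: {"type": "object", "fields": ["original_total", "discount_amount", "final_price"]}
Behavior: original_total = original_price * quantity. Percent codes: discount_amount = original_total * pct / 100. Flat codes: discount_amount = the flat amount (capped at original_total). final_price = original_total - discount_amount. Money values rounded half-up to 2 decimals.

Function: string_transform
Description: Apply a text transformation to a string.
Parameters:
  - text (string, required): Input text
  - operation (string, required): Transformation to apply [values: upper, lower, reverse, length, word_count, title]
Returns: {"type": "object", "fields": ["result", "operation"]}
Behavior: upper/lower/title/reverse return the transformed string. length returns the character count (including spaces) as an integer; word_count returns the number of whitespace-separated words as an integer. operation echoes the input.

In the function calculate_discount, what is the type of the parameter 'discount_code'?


The calculate_discount spec declares:
  - discount_code (string, required): Discount code [values: SAVE10, SAVE20, HALF, FLAT5, FLAT15, VIP30]
Type:
string
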